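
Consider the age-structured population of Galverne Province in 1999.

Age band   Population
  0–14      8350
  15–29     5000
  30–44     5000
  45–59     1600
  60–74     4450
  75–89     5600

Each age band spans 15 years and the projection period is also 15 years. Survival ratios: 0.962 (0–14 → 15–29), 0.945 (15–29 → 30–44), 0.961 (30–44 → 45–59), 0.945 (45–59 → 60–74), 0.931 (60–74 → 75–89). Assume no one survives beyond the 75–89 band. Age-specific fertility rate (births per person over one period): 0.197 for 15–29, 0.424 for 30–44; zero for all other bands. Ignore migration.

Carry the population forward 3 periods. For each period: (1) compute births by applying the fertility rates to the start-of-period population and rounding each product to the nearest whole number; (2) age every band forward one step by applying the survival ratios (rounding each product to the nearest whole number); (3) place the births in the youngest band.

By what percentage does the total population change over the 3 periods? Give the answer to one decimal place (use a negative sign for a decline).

-13.7

Call the groups 1 to 6, youngest first.
Period 1.
Births: 5000 × 0.197 = 985  |  5000 × 0.424 = 2120 — total 3105
Group 2: 8350 × 0.962 = 8033
Group 3: 5000 × 0.945 = 4725
Group 4: 5000 × 0.961 = 4805
Group 5: 1600 × 0.945 = 1512
Group 6: 4450 × 0.931 = 4143
Giving 3105 / 8033 / 4725 / 4805 / 1512 / 4143.
Period 2.
Births: 8033 × 0.197 = 1583  |  4725 × 0.424 = 2003 — total 3586
Group 2: 3105 × 0.962 = 2987
Group 3: 8033 × 0.945 = 7591
Group 4: 4725 × 0.961 = 4541
Group 5: 4805 × 0.945 = 4541
Group 6: 1512 × 0.931 = 1408
Giving 3586 / 2987 / 7591 / 4541 / 4541 / 1408.
Period 3.
Births: 2987 × 0.197 = 588  |  7591 × 0.424 = 3219 — total 3807
Group 2: 3586 × 0.962 = 3450
Group 3: 2987 × 0.945 = 2823
Group 4: 7591 × 0.961 = 7295
Group 5: 4541 × 0.945 = 4291
Group 6: 4541 × 0.931 = 4228
Giving 3807 / 3450 / 2823 / 7295 / 4291 / 4228.
Total: 30000 → 25894; change = -4106; percentage change = -13.7%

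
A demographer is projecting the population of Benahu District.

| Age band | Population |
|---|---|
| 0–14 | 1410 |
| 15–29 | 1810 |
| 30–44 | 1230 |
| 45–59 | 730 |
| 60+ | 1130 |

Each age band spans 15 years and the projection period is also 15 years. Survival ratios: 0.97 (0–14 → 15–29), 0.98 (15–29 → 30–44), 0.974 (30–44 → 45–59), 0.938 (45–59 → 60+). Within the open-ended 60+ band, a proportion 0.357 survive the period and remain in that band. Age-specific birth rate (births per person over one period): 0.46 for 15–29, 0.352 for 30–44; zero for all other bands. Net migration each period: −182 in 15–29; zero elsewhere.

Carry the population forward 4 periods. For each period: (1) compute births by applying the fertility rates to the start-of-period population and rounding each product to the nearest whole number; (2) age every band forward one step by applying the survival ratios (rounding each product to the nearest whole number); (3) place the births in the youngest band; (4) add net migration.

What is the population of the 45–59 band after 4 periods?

998

Call the bands 1 to 5, youngest first.
After projecting period 1:
Births: 1810 × 0.46 = 833, 1230 × 0.352 = 433 — total 1266
Band 2: 1410 × 0.97 = 1368
Band 3: 1810 × 0.98 = 1774
Band 4: 1230 × 0.974 = 1198
Band 5: 730 × 0.938 + 1130 × 0.357 = 685 + 403 = 1088
Net migration: Band 2 − 182 → 1186
End of period: [1266, 1186, 1774, 1198, 1088]
After projecting period 2:
Births: 1186 × 0.46 = 546, 1774 × 0.352 = 624 — total 1170
Band 2: 1266 × 0.97 = 1228
Band 3: 1186 × 0.98 = 1162
Band 4: 1774 × 0.974 = 1728
Band 5: 1198 × 0.938 + 1088 × 0.357 = 1124 + 388 = 1512
Net migration: Band 2 − 182 → 1046
End of period: [1170, 1046, 1162, 1728, 1512]
After projecting period 3:
Births: 1046 × 0.46 = 481, 1162 × 0.352 = 409 — total 890
Band 2: 1170 × 0.97 = 1135
Band 3: 1046 × 0.98 = 1025
Band 4: 1162 × 0.974 = 1132
Band 5: 1728 × 0.938 + 1512 × 0.357 = 1621 + 540 = 2161
Net migration: Band 2 − 182 → 953
End of period: [890, 953, 1025, 1132, 2161]
After projecting period 4:
Births: 953 × 0.46 = 438, 1025 × 0.352 = 361 — total 799
Band 2: 890 × 0.97 = 863
Band 3: 953 × 0.98 = 934
Band 4: 1025 × 0.974 = 998
Band 5: 1132 × 0.938 + 2161 × 0.357 = 1062 + 771 = 1833
Net migration: Band 2 − 182 → 681
End of period: [799, 681, 934, 998, 1833]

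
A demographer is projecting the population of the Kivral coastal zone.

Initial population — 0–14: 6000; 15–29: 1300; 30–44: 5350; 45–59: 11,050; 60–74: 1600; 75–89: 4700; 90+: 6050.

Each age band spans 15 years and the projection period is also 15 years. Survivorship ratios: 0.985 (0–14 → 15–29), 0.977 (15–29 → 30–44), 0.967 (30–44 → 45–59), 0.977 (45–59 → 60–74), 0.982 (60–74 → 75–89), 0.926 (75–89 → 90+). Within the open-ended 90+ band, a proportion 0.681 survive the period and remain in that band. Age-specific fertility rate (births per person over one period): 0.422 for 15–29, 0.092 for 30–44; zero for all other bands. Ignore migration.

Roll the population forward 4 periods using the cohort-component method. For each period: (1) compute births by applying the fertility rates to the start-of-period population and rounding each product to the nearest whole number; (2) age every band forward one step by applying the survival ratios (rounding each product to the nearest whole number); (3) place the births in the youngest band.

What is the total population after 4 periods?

26873

Call the groups 1 to 7, youngest first.
Period 1:
Births: 1300 × 0.422 = 549 ; 5350 × 0.092 = 492 ⇒ total 1041
Group 2: 6000 × 0.985 = 5910
Group 3: 1300 × 0.977 = 1270
Group 4: 5350 × 0.967 = 5173
Group 5: 11050 × 0.977 = 10796
Group 6: 1600 × 0.982 = 1571
Group 7: 4700 × 0.926 + 6050 × 0.681 = 4352 + 4120 = 8472
Population now: 0–14=1041, 15–29=5910, 30–44=1270, 45–59=5173, 60–74=10796, 75–89=1571, 90+=8472
Period 2:
Births: 5910 × 0.422 = 2494 ; 1270 × 0.092 = 117 ⇒ total 2611
Group 2: 1041 × 0.985 = 1025
Group 3: 5910 × 0.977 = 5774
Group 4: 1270 × 0.967 = 1228
Group 5: 5173 × 0.977 = 5054
Group 6: 10796 × 0.982 = 10602
Group 7: 1571 × 0.926 + 8472 × 0.681 = 1455 + 5769 = 7224
Population now: 0–14=2611, 15–29=1025, 30–44=5774, 45–59=1228, 60–74=5054, 75–89=10602, 90+=7224
Period 3:
Births: 1025 × 0.422 = 433 ; 5774 × 0.092 = 531 ⇒ total 964
Group 2: 2611 × 0.985 = 2572
Group 3: 1025 × 0.977 = 1001
Group 4: 5774 × 0.967 = 5583
Group 5: 1228 × 0.977 = 1200
Group 6: 5054 × 0.982 = 4963
Group 7: 10602 × 0.926 + 7224 × 0.681 = 9817 + 4920 = 14737
Population now: 0–14=964, 15–29=2572, 30–44=1001, 45–59=5583, 60–74=1200, 75–89=4963, 90+=14737
Period 4:
Births: 2572 × 0.422 = 1085 ; 1001 × 0.092 = 92 ⇒ total 1177
Group 2: 964 × 0.985 = 950
Group 3: 2572 × 0.977 = 2513
Group 4: 1001 × 0.967 = 968
Group 5: 5583 × 0.977 = 5455
Group 6: 1200 × 0.982 = 1178
Group 7: 4963 × 0.926 + 14737 × 0.681 = 4596 + 10036 = 14632
Population now: 0–14=1177, 15–29=950, 30–44=2513, 45–59=968, 60–74=5455, 75–89=1178, 90+=14632
Total after period 4: 1177 + 950 + 2513 + 968 + 5455 + 1178 + 14632 = 26873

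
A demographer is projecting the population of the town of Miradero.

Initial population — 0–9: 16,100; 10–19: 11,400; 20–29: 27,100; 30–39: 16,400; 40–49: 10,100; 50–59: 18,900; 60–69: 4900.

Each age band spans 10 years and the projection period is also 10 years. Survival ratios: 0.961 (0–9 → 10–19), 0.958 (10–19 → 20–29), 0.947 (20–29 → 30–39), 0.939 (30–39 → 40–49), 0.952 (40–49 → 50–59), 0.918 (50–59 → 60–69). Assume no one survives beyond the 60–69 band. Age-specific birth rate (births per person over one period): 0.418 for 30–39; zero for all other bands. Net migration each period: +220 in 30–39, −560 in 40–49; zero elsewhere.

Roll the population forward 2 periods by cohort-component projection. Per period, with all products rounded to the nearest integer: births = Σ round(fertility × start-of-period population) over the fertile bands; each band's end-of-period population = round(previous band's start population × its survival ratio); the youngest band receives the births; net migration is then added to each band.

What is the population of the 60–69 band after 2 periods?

8827

— Period 1 —
Births: 16400 * 0.418 = 6855
10–19: 16100 * 0.961 = 15472
20–29: 11400 * 0.958 = 10921
30–39: 27100 * 0.947 = 25664
40–49: 16400 * 0.939 = 15400
50–59: 10100 * 0.952 = 9615
60–69: 18900 * 0.918 = 17350
Net migration: 30–39 + 220 → 25884; 40–49 − 560 → 14840
Population now: 0–9=6855, 10–19=15472, 20–29=10921, 30–39=25884, 40–49=14840, 50–59=9615, 60–69=17350
— Period 2 —
Births: 25884 * 0.418 = 10820
10–19: 6855 * 0.961 = 6588
20–29: 15472 * 0.958 = 14822
30–39: 10921 * 0.947 = 10342
40–49: 25884 * 0.939 = 24305
50–59: 14840 * 0.952 = 14128
60–69: 9615 * 0.918 = 8827
Net migration: 30–39 + 220 → 10562; 40–49 − 560 → 23745
Population now: 0–9=10820, 10–19=6588, 20–29=14822, 30–39=10562, 40–49=23745, 50–59=14128, 60–69=8827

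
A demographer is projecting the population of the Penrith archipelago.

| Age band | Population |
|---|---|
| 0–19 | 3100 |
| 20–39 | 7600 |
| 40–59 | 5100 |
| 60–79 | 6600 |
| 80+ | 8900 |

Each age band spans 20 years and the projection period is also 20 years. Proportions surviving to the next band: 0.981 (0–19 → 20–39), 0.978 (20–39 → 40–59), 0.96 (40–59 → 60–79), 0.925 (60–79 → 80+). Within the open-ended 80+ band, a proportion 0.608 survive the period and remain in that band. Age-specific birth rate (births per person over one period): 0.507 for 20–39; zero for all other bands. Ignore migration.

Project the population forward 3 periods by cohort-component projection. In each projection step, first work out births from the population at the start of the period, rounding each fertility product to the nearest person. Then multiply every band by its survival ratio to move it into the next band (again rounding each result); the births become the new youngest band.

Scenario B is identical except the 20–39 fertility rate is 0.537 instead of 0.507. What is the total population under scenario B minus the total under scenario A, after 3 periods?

541

Numbering the groups 1..5 from youngest to oldest:
Period 1.
Births: 7600 × 0.507 = 3853
Group 2: 3100 × 0.981 = 3041
Group 3: 7600 × 0.978 = 7433
Group 4: 5100 × 0.96 = 4896
Group 5: 6600 × 0.925 + 8900 × 0.608 = 6105 + 5411 = 11516
→ [3853, 3041, 7433, 4896, 11516]
Period 2.
Births: 3041 × 0.507 = 1542
Group 2: 3853 × 0.981 = 3780
Group 3: 3041 × 0.978 = 2974
Group 4: 7433 × 0.96 = 7136
Group 5: 4896 × 0.925 + 11516 × 0.608 = 4529 + 7002 = 11531
→ [1542, 3780, 2974, 7136, 11531]
Period 3.
Births: 3780 × 0.507 = 1916
Group 2: 1542 × 0.981 = 1513
Group 3: 3780 × 0.978 = 3697
Group 4: 2974 × 0.96 = 2855
Group 5: 7136 × 0.925 + 11531 × 0.608 = 6601 + 7011 = 13612
→ [1916, 1513, 3697, 2855, 13612]
Scenario A total after 3 periods: 23593
Scenario B projection —
Period 1.
Births: 7600 × 0.537 = 4081
Group 2: 3100 × 0.981 = 3041
Group 3: 7600 × 0.978 = 7433
Group 4: 5100 × 0.96 = 4896
Group 5: 6600 × 0.925 + 8900 × 0.608 = 6105 + 5411 = 11516
→ [4081, 3041, 7433, 4896, 11516]
Period 2.
Births: 3041 × 0.537 = 1633
Group 2: 4081 × 0.981 = 4003
Group 3: 3041 × 0.978 = 2974
Group 4: 7433 × 0.96 = 7136
Group 5: 4896 × 0.925 + 11516 × 0.608 = 4529 + 7002 = 11531
→ [1633, 4003, 2974, 7136, 11531]
Period 3.
Births: 4003 × 0.537 = 2150
Group 2: 1633 × 0.981 = 1602
Group 3: 4003 × 0.978 = 3915
Group 4: 2974 × 0.96 = 2855
Group 5: 7136 × 0.925 + 11531 × 0.608 = 6601 + 7011 = 13612
→ [2150, 1602, 3915, 2855, 13612]
Scenario B total after 3 periods: 24134
Difference B − A = 24134 − 23593 = 541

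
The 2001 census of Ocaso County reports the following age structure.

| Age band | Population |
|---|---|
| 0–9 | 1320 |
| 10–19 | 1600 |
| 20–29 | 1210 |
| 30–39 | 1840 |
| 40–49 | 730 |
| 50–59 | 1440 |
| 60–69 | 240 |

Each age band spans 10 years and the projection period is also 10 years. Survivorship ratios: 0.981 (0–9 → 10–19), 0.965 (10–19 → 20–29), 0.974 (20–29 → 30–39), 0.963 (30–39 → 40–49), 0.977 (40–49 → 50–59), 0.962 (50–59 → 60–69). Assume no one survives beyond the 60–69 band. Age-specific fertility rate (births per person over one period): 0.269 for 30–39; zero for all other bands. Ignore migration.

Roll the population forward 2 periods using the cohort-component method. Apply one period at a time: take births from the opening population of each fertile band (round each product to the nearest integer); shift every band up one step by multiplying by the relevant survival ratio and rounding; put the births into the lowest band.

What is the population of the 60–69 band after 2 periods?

686

[period 1]
Births: 1840 × 0.269 = 495
10–19: 1320 × 0.981 = 1295
20–29: 1600 × 0.965 = 1544
30–39: 1210 × 0.974 = 1179
40–49: 1840 × 0.963 = 1772
50–59: 730 × 0.977 = 713
60–69: 1440 × 0.962 = 1385
Giving 495 / 1295 / 1544 / 1179 / 1772 / 713 / 1385.
[period 2]
Births: 1179 × 0.269 = 317
10–19: 495 × 0.981 = 486
20–29: 1295 × 0.965 = 1250
30–39: 1544 × 0.974 = 1504
40–49: 1179 × 0.963 = 1135
50–59: 1772 × 0.977 = 1731
60–69: 713 × 0.962 = 686
Giving 317 / 486 / 1250 / 1504 / 1135 / 1731 / 686.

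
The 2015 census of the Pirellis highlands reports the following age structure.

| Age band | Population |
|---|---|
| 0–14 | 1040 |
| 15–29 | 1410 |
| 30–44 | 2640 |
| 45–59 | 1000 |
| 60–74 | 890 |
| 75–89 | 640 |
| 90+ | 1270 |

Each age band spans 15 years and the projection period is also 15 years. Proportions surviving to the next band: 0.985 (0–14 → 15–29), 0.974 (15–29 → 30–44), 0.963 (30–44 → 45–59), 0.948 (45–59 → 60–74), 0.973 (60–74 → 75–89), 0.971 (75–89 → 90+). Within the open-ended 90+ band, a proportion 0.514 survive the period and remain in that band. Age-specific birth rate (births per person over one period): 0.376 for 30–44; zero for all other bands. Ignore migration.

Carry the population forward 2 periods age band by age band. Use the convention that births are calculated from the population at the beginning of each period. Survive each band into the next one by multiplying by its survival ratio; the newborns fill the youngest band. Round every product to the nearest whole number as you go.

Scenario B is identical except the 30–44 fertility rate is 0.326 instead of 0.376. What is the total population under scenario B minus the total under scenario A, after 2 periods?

-198

Call the groups 1 to 7, youngest first.
Period 1:
Births: 2640 × 0.376 = 993
Group 2: 1040 × 0.985 = 1024
Group 3: 1410 × 0.974 = 1373
Group 4: 2640 × 0.963 = 2542
Group 5: 1000 × 0.948 = 948
Group 6: 890 × 0.973 = 866
Group 7: 640 × 0.971 + 1270 × 0.514 = 621 + 653 = 1274
→ [993, 1024, 1373, 2542, 948, 866, 1274]
Period 2:
Births: 1373 × 0.376 = 516
Group 2: 993 × 0.985 = 978
Group 3: 1024 × 0.974 = 997
Group 4: 1373 × 0.963 = 1322
Group 5: 2542 × 0.948 = 2410
Group 6: 948 × 0.973 = 922
Group 7: 866 × 0.971 + 1274 × 0.514 = 841 + 655 = 1496
→ [516, 978, 997, 1322, 2410, 922, 1496]
Scenario A total after 2 periods: 8641
Scenario B projection —
Period 1:
Births: 2640 × 0.326 = 861
Group 2: 1040 × 0.985 = 1024
Group 3: 1410 × 0.974 = 1373
Group 4: 2640 × 0.963 = 2542
Group 5: 1000 × 0.948 = 948
Group 6: 890 × 0.973 = 866
Group 7: 640 × 0.971 + 1270 × 0.514 = 621 + 653 = 1274
→ [861, 1024, 1373, 2542, 948, 866, 1274]
Period 2:
Births: 1373 × 0.326 = 448
Group 2: 861 × 0.985 = 848
Group 3: 1024 × 0.974 = 997
Group 4: 1373 × 0.963 = 1322
Group 5: 2542 × 0.948 = 2410
Group 6: 948 × 0.973 = 922
Group 7: 866 × 0.971 + 1274 × 0.514 = 841 + 655 = 1496
→ [448, 848, 997, 1322, 2410, 922, 1496]
Scenario B total after 2 periods: 8443
Difference B − A = 8443 − 8641 = -198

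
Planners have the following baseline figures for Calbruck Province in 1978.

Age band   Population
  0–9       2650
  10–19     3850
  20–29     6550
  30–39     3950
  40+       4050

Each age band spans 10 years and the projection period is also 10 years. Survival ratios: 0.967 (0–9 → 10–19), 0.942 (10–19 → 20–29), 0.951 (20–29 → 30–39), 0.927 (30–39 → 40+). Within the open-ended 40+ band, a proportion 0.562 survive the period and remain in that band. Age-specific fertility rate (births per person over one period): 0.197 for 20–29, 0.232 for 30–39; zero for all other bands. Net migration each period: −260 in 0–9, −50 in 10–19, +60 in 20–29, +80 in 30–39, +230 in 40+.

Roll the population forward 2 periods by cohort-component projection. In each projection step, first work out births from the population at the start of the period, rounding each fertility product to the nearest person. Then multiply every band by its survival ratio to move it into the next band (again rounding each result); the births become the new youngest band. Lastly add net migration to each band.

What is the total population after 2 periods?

19319

Period 1:
Births: 6550 × 0.197 = 1290  |  3950 × 0.232 = 916 — total 2206
10–19: 2650 × 0.967 = 2563
20–29: 3850 × 0.942 = 3627
30–39: 6550 × 0.951 = 6229
40+: 3950 × 0.927 + 4050 × 0.562 = 3662 + 2276 = 5938
Net migration: 0–9 − 260 → 1946; 10–19 − 50 → 2513; 20–29 + 60 → 3687; 30–39 + 80 → 6309; 40+ + 230 → 6168
→ [1946, 2513, 3687, 6309, 6168]
Period 2:
Births: 3687 × 0.197 = 726  |  6309 × 0.232 = 1464 — total 2190
10–19: 1946 × 0.967 = 1882
20–29: 2513 × 0.942 = 2367
30–39: 3687 × 0.951 = 3506
40+: 6309 × 0.927 + 6168 × 0.562 = 5848 + 3466 = 9314
Net migration: 0–9 − 260 → 1930; 10–19 − 50 → 1832; 20–29 + 60 → 2427; 30–39 + 80 → 3586; 40+ + 230 → 9544
→ [1930, 1832, 2427, 3586, 9544]
Total after period 2: 1930 + 1832 + 2427 + 3586 + 9544 = 19319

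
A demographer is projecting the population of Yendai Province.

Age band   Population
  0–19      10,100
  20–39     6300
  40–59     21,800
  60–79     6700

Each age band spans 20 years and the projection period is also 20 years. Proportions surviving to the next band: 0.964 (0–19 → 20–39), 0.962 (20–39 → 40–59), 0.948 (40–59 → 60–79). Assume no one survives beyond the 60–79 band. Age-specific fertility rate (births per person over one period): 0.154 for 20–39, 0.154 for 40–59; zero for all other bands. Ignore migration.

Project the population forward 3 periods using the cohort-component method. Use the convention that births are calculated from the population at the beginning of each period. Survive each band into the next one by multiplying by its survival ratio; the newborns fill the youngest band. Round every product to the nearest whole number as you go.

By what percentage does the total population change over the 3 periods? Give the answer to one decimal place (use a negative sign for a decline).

-61.4

(Bands numbered youngest = 1 to oldest = 4.)
— Period 1 —
Births: 6300 × 0.154 = 970, 21800 × 0.154 = 3357 ⇒ total 4327
Band 2: 10100 × 0.964 = 9736
Band 3: 6300 × 0.962 = 6061
Band 4: 21800 × 0.948 = 20666
→ [4327, 9736, 6061, 20666]
— Period 2 —
Births: 9736 × 0.154 = 1499, 6061 × 0.154 = 933 ⇒ total 2432
Band 2: 4327 × 0.964 = 4171
Band 3: 9736 × 0.962 = 9366
Band 4: 6061 × 0.948 = 5746
→ [2432, 4171, 9366, 5746]
— Period 3 —
Births: 4171 × 0.154 = 642, 9366 × 0.154 = 1442 ⇒ total 2084
Band 2: 2432 × 0.964 = 2344
Band 3: 4171 × 0.962 = 4013
Band 4: 9366 × 0.948 = 8879
→ [2084, 2344, 4013, 8879]
Total: 44900 → 17320; change = -27580; percentage change = -61.4%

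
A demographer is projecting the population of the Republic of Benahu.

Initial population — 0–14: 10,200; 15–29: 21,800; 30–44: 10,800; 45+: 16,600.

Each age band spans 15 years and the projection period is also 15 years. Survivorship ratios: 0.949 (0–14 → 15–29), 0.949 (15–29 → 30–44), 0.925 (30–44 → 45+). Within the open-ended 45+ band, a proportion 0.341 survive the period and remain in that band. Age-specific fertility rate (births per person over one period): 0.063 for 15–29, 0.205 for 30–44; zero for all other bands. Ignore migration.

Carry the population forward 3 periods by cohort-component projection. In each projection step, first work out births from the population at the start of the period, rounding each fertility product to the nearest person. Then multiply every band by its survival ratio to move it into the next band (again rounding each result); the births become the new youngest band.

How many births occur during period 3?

[period 1]
Births: 21800 × 0.063 = 1373, 10800 × 0.205 = 2214 ⇒ total 3587
15–29: 10200 × 0.949 = 9680
30–44: 21800 × 0.949 = 20688
45+: 10800 × 0.925 + 16600 × 0.341 = 9990 + 5661 = 15651
Giving 3587 / 9680 / 20688 / 15651.
[period 2]
Births: 9680 × 0.063 = 610, 20688 × 0.205 = 4241 ⇒ total 4851
15–29: 3587 × 0.949 = 3404
30–44: 9680 × 0.949 = 9186
45+: 20688 × 0.925 + 15651 × 0.341 = 19136 + 5337 = 24473
Giving 4851 / 3404 / 9186 / 24473.
[period 3]
Births: 3404 × 0.063 = 214, 9186 × 0.205 = 1883 ⇒ total 2097
15–29: 4851 × 0.949 = 4604
30–44: 3404 × 0.949 = 3230
45+: 9186 × 0.925 + 24473 × 0.341 = 8497 + 8345 = 16842
Giving 2097 / 4604 / 3230 / 16842.

2097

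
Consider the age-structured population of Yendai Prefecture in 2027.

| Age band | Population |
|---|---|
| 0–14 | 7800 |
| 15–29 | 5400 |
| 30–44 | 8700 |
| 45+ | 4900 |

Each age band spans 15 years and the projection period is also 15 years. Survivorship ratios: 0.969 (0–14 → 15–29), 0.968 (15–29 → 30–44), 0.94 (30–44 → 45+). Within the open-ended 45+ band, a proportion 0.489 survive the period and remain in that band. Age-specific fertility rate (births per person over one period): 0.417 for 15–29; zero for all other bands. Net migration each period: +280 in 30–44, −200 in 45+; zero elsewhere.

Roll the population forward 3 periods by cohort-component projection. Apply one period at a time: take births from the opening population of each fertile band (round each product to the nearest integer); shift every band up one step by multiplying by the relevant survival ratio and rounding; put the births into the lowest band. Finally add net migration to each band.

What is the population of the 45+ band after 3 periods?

Period 1.
Births: 5400 × 0.417 = 2252
15–29: 7800 × 0.969 = 7558
30–44: 5400 × 0.968 = 5227
45+: 8700 × 0.94 + 4900 × 0.489 = 8178 + 2396 = 10574
Net migration: 30–44 + 280 → 5507; 45+ − 200 → 10374
Population now: 0–14=2252, 15–29=7558, 30–44=5507, 45+=10374
Period 2.
Births: 7558 × 0.417 = 3152
15–29: 2252 × 0.969 = 2182
30–44: 7558 × 0.968 = 7316
45+: 5507 × 0.94 + 10374 × 0.489 = 5177 + 5073 = 10250
Net migration: 30–44 + 280 → 7596; 45+ − 200 → 10050
Population now: 0–14=3152, 15–29=2182, 30–44=7596, 45+=10050
Period 3.
Births: 2182 × 0.417 = 910
15–29: 3152 × 0.969 = 3054
30–44: 2182 × 0.968 = 2112
45+: 7596 × 0.94 + 10050 × 0.489 = 7140 + 4914 = 12054
Net migration: 30–44 + 280 → 2392; 45+ − 200 → 11854
Population now: 0–14=910, 15–29=3054, 30–44=2392, 45+=11854

11854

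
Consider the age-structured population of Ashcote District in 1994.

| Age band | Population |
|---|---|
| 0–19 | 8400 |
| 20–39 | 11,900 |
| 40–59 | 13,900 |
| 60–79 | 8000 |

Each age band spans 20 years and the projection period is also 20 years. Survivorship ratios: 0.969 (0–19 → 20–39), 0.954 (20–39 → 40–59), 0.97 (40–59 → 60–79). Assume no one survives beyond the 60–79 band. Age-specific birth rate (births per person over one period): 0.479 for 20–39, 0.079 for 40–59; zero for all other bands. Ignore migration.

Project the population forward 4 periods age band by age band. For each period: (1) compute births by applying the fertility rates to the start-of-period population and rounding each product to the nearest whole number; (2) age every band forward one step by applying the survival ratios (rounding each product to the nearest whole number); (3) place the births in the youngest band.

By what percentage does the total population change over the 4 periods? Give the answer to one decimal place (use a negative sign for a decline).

-59.9

Let band 1 be 0–19 through band 4 = 60–79.
Period 1:
Births: 11900 * 0.479 = 5700 ; 13900 * 0.079 = 1098 ⇒ total 6798
Band 2: 8400 * 0.969 = 8140
Band 3: 11900 * 0.954 = 11353
Band 4: 13900 * 0.97 = 13483
End of period: [6798, 8140, 11353, 13483]
Period 2:
Births: 8140 * 0.479 = 3899 ; 11353 * 0.079 = 897 ⇒ total 4796
Band 2: 6798 * 0.969 = 6587
Band 3: 8140 * 0.954 = 7766
Band 4: 11353 * 0.97 = 11012
End of period: [4796, 6587, 7766, 11012]
Period 3:
Births: 6587 * 0.479 = 3155 ; 7766 * 0.079 = 614 ⇒ total 3769
Band 2: 4796 * 0.969 = 4647
Band 3: 6587 * 0.954 = 6284
Band 4: 7766 * 0.97 = 7533
End of period: [3769, 4647, 6284, 7533]
Period 4:
Births: 4647 * 0.479 = 2226 ; 6284 * 0.079 = 496 ⇒ total 2722
Band 2: 3769 * 0.969 = 3652
Band 3: 4647 * 0.954 = 4433
Band 4: 6284 * 0.97 = 6095
End of period: [2722, 3652, 4433, 6095]
Total: 42200 → 16902; change = -25298; percentage change = -59.9%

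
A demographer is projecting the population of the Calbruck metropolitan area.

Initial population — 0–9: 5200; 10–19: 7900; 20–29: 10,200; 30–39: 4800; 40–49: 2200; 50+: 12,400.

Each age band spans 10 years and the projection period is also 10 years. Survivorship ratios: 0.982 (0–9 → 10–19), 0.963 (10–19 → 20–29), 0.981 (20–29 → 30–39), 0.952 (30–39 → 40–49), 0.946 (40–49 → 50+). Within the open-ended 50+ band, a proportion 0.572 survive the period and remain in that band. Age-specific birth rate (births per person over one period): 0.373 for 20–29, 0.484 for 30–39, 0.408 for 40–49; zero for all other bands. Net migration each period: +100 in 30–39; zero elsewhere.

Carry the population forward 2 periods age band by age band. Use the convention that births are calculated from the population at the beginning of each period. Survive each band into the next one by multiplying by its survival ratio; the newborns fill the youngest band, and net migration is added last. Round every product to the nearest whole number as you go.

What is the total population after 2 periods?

Period 1.
Births: 10200 * 0.373 = 3805  |  4800 * 0.484 = 2323  |  2200 * 0.408 = 898 — total 7026
10–19: 5200 * 0.982 = 5106
20–29: 7900 * 0.963 = 7608
30–39: 10200 * 0.981 = 10006
40–49: 4800 * 0.952 = 4570
50+: 2200 * 0.946 + 12400 * 0.572 = 2081 + 7093 = 9174
Net migration: 30–39 + 100 → 10106
End of period: [7026, 5106, 7608, 10106, 4570, 9174]
Period 2.
Births: 7608 * 0.373 = 2838  |  10106 * 0.484 = 4891  |  4570 * 0.408 = 1865 — total 9594
10–19: 7026 * 0.982 = 6900
20–29: 5106 * 0.963 = 4917
30–39: 7608 * 0.981 = 7463
40–49: 10106 * 0.952 = 9621
50+: 4570 * 0.946 + 9174 * 0.572 = 4323 + 5248 = 9571
Net migration: 30–39 + 100 → 7563
End of period: [9594, 6900, 4917, 7563, 9621, 9571]
Total after period 2: 9594 + 6900 + 4917 + 7563 + 9621 + 9571 = 48166

48166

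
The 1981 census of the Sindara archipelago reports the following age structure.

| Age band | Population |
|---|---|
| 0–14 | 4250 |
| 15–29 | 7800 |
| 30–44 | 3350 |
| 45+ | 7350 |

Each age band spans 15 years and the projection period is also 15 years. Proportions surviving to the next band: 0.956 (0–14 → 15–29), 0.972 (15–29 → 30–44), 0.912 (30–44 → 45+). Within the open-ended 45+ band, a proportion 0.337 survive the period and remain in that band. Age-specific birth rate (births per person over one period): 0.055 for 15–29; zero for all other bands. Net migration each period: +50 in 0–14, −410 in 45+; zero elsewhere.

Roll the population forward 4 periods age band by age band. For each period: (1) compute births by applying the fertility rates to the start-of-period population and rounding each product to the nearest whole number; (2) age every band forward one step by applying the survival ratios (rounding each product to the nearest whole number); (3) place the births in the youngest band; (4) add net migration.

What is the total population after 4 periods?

Period 1:
Births: 7800 * 0.055 = 429
15–29: 4250 * 0.956 = 4063
30–44: 7800 * 0.972 = 7582
45+: 3350 * 0.912 + 7350 * 0.337 = 3055 + 2477 = 5532
Net migration: 0–14 + 50 → 479; 45+ − 410 → 5122
Giving 479 / 4063 / 7582 / 5122.
Period 2:
Births: 4063 * 0.055 = 223
15–29: 479 * 0.956 = 458
30–44: 4063 * 0.972 = 3949
45+: 7582 * 0.912 + 5122 * 0.337 = 6915 + 1726 = 8641
Net migration: 0–14 + 50 → 273; 45+ − 410 → 8231
Giving 273 / 458 / 3949 / 8231.
Period 3:
Births: 458 * 0.055 = 25
15–29: 273 * 0.956 = 261
30–44: 458 * 0.972 = 445
45+: 3949 * 0.912 + 8231 * 0.337 = 3601 + 2774 = 6375
Net migration: 0–14 + 50 → 75; 45+ − 410 → 5965
Giving 75 / 261 / 445 / 5965.
Period 4:
Births: 261 * 0.055 = 14
15–29: 75 * 0.956 = 72
30–44: 261 * 0.972 = 254
45+: 445 * 0.912 + 5965 * 0.337 = 406 + 2010 = 2416
Net migration: 0–14 + 50 → 64; 45+ − 410 → 2006
Giving 64 / 72 / 254 / 2006.
Total after period 4: 64 + 72 + 254 + 2006 = 2396

2396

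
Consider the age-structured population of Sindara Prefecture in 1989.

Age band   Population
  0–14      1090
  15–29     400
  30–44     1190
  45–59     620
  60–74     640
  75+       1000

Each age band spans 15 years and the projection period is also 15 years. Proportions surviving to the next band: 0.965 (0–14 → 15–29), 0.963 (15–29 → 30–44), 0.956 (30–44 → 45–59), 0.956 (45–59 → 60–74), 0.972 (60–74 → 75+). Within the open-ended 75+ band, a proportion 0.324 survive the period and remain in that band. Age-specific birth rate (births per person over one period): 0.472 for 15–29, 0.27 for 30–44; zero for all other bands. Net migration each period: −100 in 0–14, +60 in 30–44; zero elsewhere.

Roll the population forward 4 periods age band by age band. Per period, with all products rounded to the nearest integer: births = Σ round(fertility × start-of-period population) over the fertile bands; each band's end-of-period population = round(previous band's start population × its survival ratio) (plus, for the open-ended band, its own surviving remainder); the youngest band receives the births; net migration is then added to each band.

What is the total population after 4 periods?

After projecting period 1:
Births: 400 * 0.472 = 189  |  1190 * 0.27 = 321 → total 510
15–29: 1090 * 0.965 = 1052
30–44: 400 * 0.963 = 385
45–59: 1190 * 0.956 = 1138
60–74: 620 * 0.956 = 593
75+: 640 * 0.972 + 1000 * 0.324 = 622 + 324 = 946
Net migration: 0–14 − 100 → 410; 30–44 + 60 → 445
End of period: [410, 1052, 445, 1138, 593, 946]
After projecting period 2:
Births: 1052 * 0.472 = 497  |  445 * 0.27 = 120 → total 617
15–29: 410 * 0.965 = 396
30–44: 1052 * 0.963 = 1013
45–59: 445 * 0.956 = 425
60–74: 1138 * 0.956 = 1088
75+: 593 * 0.972 + 946 * 0.324 = 576 + 307 = 883
Net migration: 0–14 − 100 → 517; 30–44 + 60 → 1073
End of period: [517, 396, 1073, 425, 1088, 883]
After projecting period 3:
Births: 396 * 0.472 = 187  |  1073 * 0.27 = 290 → total 477
15–29: 517 * 0.965 = 499
30–44: 396 * 0.963 = 381
45–59: 1073 * 0.956 = 1026
60–74: 425 * 0.956 = 406
75+: 1088 * 0.972 + 883 * 0.324 = 1058 + 286 = 1344
Net migration: 0–14 − 100 → 377; 30–44 + 60 → 441
End of period: [377, 499, 441, 1026, 406, 1344]
After projecting period 4:
Births: 499 * 0.472 = 236  |  441 * 0.27 = 119 → total 355
15–29: 377 * 0.965 = 364
30–44: 499 * 0.963 = 481
45–59: 441 * 0.956 = 422
60–74: 1026 * 0.956 = 981
75+: 406 * 0.972 + 1344 * 0.324 = 395 + 435 = 830
Net migration: 0–14 − 100 → 255; 30–44 + 60 → 541
End of period: [255, 364, 541, 422, 981, 830]
Total after period 4: 255 + 364 + 541 + 422 + 981 + 830 = 3393

3393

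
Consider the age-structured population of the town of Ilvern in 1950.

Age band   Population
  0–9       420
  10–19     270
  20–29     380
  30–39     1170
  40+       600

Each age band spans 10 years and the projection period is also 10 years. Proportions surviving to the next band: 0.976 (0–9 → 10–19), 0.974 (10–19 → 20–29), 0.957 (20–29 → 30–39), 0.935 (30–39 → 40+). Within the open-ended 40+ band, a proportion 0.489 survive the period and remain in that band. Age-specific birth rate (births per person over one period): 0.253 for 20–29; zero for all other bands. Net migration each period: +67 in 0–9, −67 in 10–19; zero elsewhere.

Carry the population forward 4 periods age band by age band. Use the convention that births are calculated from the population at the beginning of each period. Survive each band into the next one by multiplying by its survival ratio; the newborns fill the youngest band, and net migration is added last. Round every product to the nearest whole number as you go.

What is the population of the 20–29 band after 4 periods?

[period 1]
Births: 380 * 0.253 = 96
10–19: 420 * 0.976 = 410
20–29: 270 * 0.974 = 263
30–39: 380 * 0.957 = 364
40+: 1170 * 0.935 + 600 * 0.489 = 1094 + 293 = 1387
Net migration: 0–9 + 67 → 163; 10–19 − 67 → 343
Population now: 0–9=163, 10–19=343, 20–29=263, 30–39=364, 40+=1387
[period 2]
Births: 263 * 0.253 = 67
10–19: 163 * 0.976 = 159
20–29: 343 * 0.974 = 334
30–39: 263 * 0.957 = 252
40+: 364 * 0.935 + 1387 * 0.489 = 340 + 678 = 1018
Net migration: 0–9 + 67 → 134; 10–19 − 67 → 92
Population now: 0–9=134, 10–19=92, 20–29=334, 30–39=252, 40+=1018
[period 3]
Births: 334 * 0.253 = 85
10–19: 134 * 0.976 = 131
20–29: 92 * 0.974 = 90
30–39: 334 * 0.957 = 320
40+: 252 * 0.935 + 1018 * 0.489 = 236 + 498 = 734
Net migration: 0–9 + 67 → 152; 10–19 − 67 → 64
Population now: 0–9=152, 10–19=64, 20–29=90, 30–39=320, 40+=734
[period 4]
Births: 90 * 0.253 = 23
10–19: 152 * 0.976 = 148
20–29: 64 * 0.974 = 62
30–39: 90 * 0.957 = 86
40+: 320 * 0.935 + 734 * 0.489 = 299 + 359 = 658
Net migration: 0–9 + 67 → 90; 10–19 − 67 → 81
Population now: 0–9=90, 10–19=81, 20–29=62, 30–39=86, 40+=658

62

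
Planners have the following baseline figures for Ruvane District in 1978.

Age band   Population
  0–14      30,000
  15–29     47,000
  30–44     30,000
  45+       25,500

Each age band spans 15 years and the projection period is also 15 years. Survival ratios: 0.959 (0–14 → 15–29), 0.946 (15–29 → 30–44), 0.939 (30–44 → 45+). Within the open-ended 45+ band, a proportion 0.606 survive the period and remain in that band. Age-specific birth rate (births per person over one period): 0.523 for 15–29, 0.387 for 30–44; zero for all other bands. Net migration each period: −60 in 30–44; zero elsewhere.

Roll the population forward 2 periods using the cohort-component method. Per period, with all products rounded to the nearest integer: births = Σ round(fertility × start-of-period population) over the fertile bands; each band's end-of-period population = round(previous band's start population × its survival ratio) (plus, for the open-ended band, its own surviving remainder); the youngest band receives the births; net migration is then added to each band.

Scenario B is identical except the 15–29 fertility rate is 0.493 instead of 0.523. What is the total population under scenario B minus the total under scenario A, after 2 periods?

Let group 1 be 0–14 through group 4 = 45+.
Period 1.
Births: 47000 * 0.523 = 24581, 30000 * 0.387 = 11610 — total 36191
Group 2: 30000 * 0.959 = 28770
Group 3: 47000 * 0.946 = 44462
Group 4: 30000 * 0.939 + 25500 * 0.606 = 28170 + 15453 = 43623
Net migration: Group 3 − 60 → 44402
Giving 36191 / 28770 / 44402 / 43623.
Period 2.
Births: 28770 * 0.523 = 15047, 44402 * 0.387 = 17184 — total 32231
Group 2: 36191 * 0.959 = 34707
Group 3: 28770 * 0.946 = 27216
Group 4: 44402 * 0.939 + 43623 * 0.606 = 41693 + 26436 = 68129
Net migration: Group 3 − 60 → 27156
Giving 32231 / 34707 / 27156 / 68129.
Scenario A total after 2 periods: 162223
Scenario B projection —
Period 1.
Births: 47000 * 0.493 = 23171, 30000 * 0.387 = 11610 — total 34781
Group 2: 30000 * 0.959 = 28770
Group 3: 47000 * 0.946 = 44462
Group 4: 30000 * 0.939 + 25500 * 0.606 = 28170 + 15453 = 43623
Net migration: Group 3 − 60 → 44402
Giving 34781 / 28770 / 44402 / 43623.
Period 2.
Births: 28770 * 0.493 = 14184, 44402 * 0.387 = 17184 — total 31368
Group 2: 34781 * 0.959 = 33355
Group 3: 28770 * 0.946 = 27216
Group 4: 44402 * 0.939 + 43623 * 0.606 = 41693 + 26436 = 68129
Net migration: Group 3 − 60 → 27156
Giving 31368 / 33355 / 27156 / 68129.
Scenario B total after 2 periods: 160008
Difference B − A = 160008 − 162223 = -2215

-2215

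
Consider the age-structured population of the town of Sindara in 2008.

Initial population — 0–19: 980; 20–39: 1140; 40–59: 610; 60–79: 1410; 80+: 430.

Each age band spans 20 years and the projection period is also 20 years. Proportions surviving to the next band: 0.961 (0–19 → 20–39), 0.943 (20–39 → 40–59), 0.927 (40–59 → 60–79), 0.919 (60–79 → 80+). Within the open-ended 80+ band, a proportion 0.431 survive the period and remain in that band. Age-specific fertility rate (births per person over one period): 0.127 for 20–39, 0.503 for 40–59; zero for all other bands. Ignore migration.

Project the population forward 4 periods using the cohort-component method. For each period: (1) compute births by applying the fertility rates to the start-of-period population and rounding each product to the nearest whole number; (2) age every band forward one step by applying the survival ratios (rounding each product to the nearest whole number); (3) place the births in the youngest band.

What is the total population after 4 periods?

Call the groups 1 to 5, youngest first.
Period 1:
Births: 1140 * 0.127 = 145, 610 * 0.503 = 307 — total 452
Group 2: 980 * 0.961 = 942
Group 3: 1140 * 0.943 = 1075
Group 4: 610 * 0.927 = 565
Group 5: 1410 * 0.919 + 430 * 0.431 = 1296 + 185 = 1481
End of period: [452, 942, 1075, 565, 1481]
Period 2:
Births: 942 * 0.127 = 120, 1075 * 0.503 = 541 — total 661
Group 2: 452 * 0.961 = 434
Group 3: 942 * 0.943 = 888
Group 4: 1075 * 0.927 = 997
Group 5: 565 * 0.919 + 1481 * 0.431 = 519 + 638 = 1157
End of period: [661, 434, 888, 997, 1157]
Period 3:
Births: 434 * 0.127 = 55, 888 * 0.503 = 447 — total 502
Group 2: 661 * 0.961 = 635
Group 3: 434 * 0.943 = 409
Group 4: 888 * 0.927 = 823
Group 5: 997 * 0.919 + 1157 * 0.431 = 916 + 499 = 1415
End of period: [502, 635, 409, 823, 1415]
Period 4:
Births: 635 * 0.127 = 81, 409 * 0.503 = 206 — total 287
Group 2: 502 * 0.961 = 482
Group 3: 635 * 0.943 = 599
Group 4: 409 * 0.927 = 379
Group 5: 823 * 0.919 + 1415 * 0.431 = 756 + 610 = 1366
End of period: [287, 482, 599, 379, 1366]
Total after period 4: 287 + 482 + 599 + 379 + 1366 = 3113

3113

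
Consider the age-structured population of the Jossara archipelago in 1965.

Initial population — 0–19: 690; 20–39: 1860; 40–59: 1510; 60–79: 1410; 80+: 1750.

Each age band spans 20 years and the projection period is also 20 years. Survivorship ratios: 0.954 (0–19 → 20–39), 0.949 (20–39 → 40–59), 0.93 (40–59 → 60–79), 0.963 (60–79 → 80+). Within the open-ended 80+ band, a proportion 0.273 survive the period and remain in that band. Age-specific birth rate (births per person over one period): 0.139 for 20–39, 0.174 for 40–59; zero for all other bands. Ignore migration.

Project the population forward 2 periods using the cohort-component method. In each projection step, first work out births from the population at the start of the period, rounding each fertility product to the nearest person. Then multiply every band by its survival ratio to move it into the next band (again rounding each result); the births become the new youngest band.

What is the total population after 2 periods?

5014

After projecting period 1:
Births: 1860 × 0.139 = 259  |  1510 × 0.174 = 263 ⇒ total 522
20–39: 690 × 0.954 = 658
40–59: 1860 × 0.949 = 1765
60–79: 1510 × 0.93 = 1404
80+: 1410 × 0.963 + 1750 × 0.273 = 1358 + 478 = 1836
Giving 522 / 658 / 1765 / 1404 / 1836.
After projecting period 2:
Births: 658 × 0.139 = 91  |  1765 × 0.174 = 307 ⇒ total 398
20–39: 522 × 0.954 = 498
40–59: 658 × 0.949 = 624
60–79: 1765 × 0.93 = 1641
80+: 1404 × 0.963 + 1836 × 0.273 = 1352 + 501 = 1853
Giving 398 / 498 / 624 / 1641 / 1853.
Total after period 2: 398 + 498 + 624 + 1641 + 1853 = 5014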